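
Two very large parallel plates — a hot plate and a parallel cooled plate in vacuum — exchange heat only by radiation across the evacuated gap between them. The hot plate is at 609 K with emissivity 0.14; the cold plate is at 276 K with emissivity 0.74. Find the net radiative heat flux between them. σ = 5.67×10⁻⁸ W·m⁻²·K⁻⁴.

q ≈ 997 W/m²

For two infinite grey parallel plates, q = σ(T₁⁴ − T₂⁴)/(1/ε₁ + 1/ε₂ − 1).
T₁⁴ − T₂⁴ = 1.376×10¹¹ − 5.803×10⁹ = 1.317×10¹¹ K⁴.
1/ε₁ + 1/ε₂ − 1 = 7.143 + 1.351 − 1 = 7.494.
q = 5.67×10⁻⁸ × 1.317×10¹¹ / 7.494.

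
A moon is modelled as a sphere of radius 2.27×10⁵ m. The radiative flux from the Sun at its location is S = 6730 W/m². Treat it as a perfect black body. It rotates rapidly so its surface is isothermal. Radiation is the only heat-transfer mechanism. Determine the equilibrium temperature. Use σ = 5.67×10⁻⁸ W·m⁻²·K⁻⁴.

T ≈ 415 K

At equilibrium, absorbed power = emitted power.
Absorbing cross-section = πr² = 1.619×10¹¹ m²; emitting surface = 4πr² = 6.475×10¹¹ m² (ratio 4).
S·A_cross = εσ·A_surf·T⁴  ⇒  T⁴ = S/(4σ).
T⁴ = 1.00·6730/(4·5.67×10⁻⁸) = 2.967×10¹⁰ K⁴.
T = (2.967×10¹⁰)^(1/4).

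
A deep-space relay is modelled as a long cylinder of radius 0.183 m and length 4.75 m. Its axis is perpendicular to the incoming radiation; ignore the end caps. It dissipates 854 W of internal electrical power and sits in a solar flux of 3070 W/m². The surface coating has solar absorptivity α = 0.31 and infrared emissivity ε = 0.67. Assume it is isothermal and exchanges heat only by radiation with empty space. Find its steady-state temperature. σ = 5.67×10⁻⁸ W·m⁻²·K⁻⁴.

T ≈ 332 K

At steady state, absorbed solar power + internal power = radiated power.
Absorbed: α·S·A_cross = 0.31·3070·1.738 = 1655 W (cross-section 2rL).
Total input = 1655 + 854 = 2509 W.
Radiated: εσ·A_surf·T⁴ with A_surf = 2πrL = 5.462 m².
T⁴ = 2509/(0.67·5.67×10⁻⁸·5.462) = 1.209×10¹⁰ K⁴.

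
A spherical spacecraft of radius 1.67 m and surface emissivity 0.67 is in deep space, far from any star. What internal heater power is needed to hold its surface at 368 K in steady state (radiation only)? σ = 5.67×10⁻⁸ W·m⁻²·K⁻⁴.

P ≈ 24400 W

P = εσ·4πr²·T⁴.
4πr² = 35.05 m²; T⁴ = 1.834×10¹⁰ K⁴.
P = 0.67·5.67×10⁻⁸·35.05·1.834×10¹⁰.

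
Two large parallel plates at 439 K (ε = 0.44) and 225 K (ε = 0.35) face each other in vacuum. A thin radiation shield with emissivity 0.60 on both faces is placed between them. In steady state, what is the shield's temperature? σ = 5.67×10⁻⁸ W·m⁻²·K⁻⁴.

In steady state the net flux on the hot side equals that on the cold side.
σ(T₁⁴−T_s⁴)/D₁ = σ(T_s⁴−T₂⁴)/D₂, with D₁ = 1/ε₁+1/ε_s−1 = 2.939, D₂ = 1/ε_s+1/ε₂−1 = 3.524.
Solve for T_s⁴: T_s⁴ = (D₂·T₁⁴ + D₁·T₂⁴)/(D₁+D₂) = 2.142×10¹⁰ K⁴.

T_s ≈ 383 K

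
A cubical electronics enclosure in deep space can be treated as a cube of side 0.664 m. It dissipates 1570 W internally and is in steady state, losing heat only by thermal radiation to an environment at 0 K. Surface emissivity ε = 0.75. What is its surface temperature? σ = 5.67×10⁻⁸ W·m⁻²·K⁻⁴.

Steady state: internal power = radiated power, P = εσA T⁴.
Radiating area A = 6L² = 2.645 m².
T⁴ = P/(εσA) = 1570/(0.75·5.67×10⁻⁸·2.645) = 1.396×10¹⁰ K⁴.
T = (1.396×10¹⁰)^(1/4).

T ≈ 344 K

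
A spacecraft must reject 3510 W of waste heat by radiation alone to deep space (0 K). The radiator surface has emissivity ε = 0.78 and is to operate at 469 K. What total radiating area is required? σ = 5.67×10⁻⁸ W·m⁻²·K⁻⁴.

A ≈ 1.64 m²

P = εσA T⁴ ⇒ A = P/(εσT⁴).
T⁴ = 4.838×10¹⁰ K⁴.
A = 3510/(0.78 × 5.67×10⁻⁸ × 4.838×10¹⁰).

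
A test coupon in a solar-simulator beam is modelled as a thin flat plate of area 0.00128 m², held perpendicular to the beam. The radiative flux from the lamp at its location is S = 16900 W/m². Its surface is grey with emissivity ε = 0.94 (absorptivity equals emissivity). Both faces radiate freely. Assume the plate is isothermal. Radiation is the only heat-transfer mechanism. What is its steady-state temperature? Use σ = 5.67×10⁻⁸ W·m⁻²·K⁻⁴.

T ≈ 621 K

At equilibrium, absorbed power = emitted power.
Absorbing cross-section = A = 0.001280 m²; emitting surface = 2A = 0.002560 m² (ratio 2).
εS·A_cross = εσ·A_surf·T⁴  ⇒  T⁴ = S/(2σ)   (ε cancels).
T⁴ = 16900/(2·5.67×10⁻⁸) = 1.490×10¹¹ K⁴.
T = (1.490×10¹¹)^(1/4).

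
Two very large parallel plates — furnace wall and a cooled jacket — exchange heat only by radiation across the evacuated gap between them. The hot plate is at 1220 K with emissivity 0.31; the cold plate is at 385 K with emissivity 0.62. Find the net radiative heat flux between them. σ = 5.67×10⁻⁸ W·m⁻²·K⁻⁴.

For two infinite grey parallel plates, q = σ(T₁⁴ − T₂⁴)/(1/ε₁ + 1/ε₂ − 1).
T₁⁴ − T₂⁴ = 2.215×10¹² − 2.197×10¹⁰ = 2.193×10¹² K⁴.
1/ε₁ + 1/ε₂ − 1 = 3.226 + 1.613 − 1 = 3.839.
q = 5.67×10⁻⁸ × 2.193×10¹² / 3.839.

q ≈ 32400 W/m²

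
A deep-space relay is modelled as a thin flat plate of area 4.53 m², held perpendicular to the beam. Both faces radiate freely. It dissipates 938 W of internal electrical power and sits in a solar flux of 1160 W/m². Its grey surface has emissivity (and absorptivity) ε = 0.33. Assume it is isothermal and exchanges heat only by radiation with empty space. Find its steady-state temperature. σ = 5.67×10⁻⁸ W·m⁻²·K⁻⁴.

At steady state, absorbed solar power + internal power = radiated power.
Absorbed: α·S·A_cross = 0.33·1160·4.530 = 1734 W (cross-section A).
Total input = 1734 + 938 = 2672 W.
Radiated: εσ·A_surf·T⁴ with A_surf = 2A = 9.060 m².
T⁴ = 2672/(0.33·5.67×10⁻⁸·9.060) = 1.576×10¹⁰ K⁴.

T ≈ 354 K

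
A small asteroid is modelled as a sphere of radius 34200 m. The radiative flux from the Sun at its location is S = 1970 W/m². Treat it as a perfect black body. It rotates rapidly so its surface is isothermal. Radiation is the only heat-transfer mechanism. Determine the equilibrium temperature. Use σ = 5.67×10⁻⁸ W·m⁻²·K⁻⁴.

T ≈ 305 K

At equilibrium, absorbed power = emitted power.
Absorbing cross-section = πr² = 3.675×10⁹ m²; emitting surface = 4πr² = 1.470×10¹⁰ m² (ratio 4).
S·A_cross = εσ·A_surf·T⁴  ⇒  T⁴ = S/(4σ).
T⁴ = 1.00·1970/(4·5.67×10⁻⁸) = 8.686×10⁹ K⁴.
T = (8.686×10⁹)^(1/4).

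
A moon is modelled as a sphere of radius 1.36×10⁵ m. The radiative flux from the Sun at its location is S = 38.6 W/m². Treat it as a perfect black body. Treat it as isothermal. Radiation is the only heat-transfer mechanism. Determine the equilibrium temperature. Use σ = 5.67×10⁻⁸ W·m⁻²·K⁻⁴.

T ≈ 114 K

At equilibrium, absorbed power = emitted power.
Absorbing cross-section = πr² = 5.811×10¹⁰ m²; emitting surface = 4πr² = 2.324×10¹¹ m² (ratio 4).
S·A_cross = εσ·A_surf·T⁴  ⇒  T⁴ = S/(4σ).
T⁴ = 1.00·38.6/(4·5.67×10⁻⁸) = 1.702×10⁸ K⁴.
T = (1.702×10⁸)^(1/4).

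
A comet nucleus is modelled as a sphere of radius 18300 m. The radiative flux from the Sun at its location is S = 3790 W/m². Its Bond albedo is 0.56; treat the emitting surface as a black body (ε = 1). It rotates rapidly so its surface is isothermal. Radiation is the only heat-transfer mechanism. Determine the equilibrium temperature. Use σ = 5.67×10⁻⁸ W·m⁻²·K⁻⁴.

T ≈ 293 K

At equilibrium, absorbed power = emitted power.
Absorbing cross-section = πr² = 1.052×10⁹ m²; emitting surface = 4πr² = 4.208×10⁹ m² (ratio 4).
(1−a)S·A_cross = εσ·A_surf·T⁴  ⇒  T⁴ = (1−a)S/(4σ).
T⁴ = 0.440·3790/(4·5.67×10⁻⁸) = 7.353×10⁹ K⁴.
T = (7.353×10⁹)^(1/4).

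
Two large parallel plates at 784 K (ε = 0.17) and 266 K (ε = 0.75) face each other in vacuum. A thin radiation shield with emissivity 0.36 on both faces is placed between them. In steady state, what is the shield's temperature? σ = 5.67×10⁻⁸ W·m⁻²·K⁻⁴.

In steady state the net flux on the hot side equals that on the cold side.
σ(T₁⁴−T_s⁴)/D₁ = σ(T_s⁴−T₂⁴)/D₂, with D₁ = 1/ε₁+1/ε_s−1 = 7.660, D₂ = 1/ε_s+1/ε₂−1 = 3.111.
Solve for T_s⁴: T_s⁴ = (D₂·T₁⁴ + D₁·T₂⁴)/(D₁+D₂) = 1.127×10¹¹ K⁴.

T_s ≈ 579 K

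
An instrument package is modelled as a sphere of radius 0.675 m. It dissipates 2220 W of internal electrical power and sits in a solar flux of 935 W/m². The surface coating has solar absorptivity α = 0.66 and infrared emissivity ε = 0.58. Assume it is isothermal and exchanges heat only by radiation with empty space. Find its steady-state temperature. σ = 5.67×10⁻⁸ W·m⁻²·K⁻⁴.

T ≈ 358 K

At steady state, absorbed solar power + internal power = radiated power.
Absorbed: α·S·A_cross = 0.66·935·1.431 = 883.3 W (cross-section πr²).
Total input = 883.3 + 2220 = 3103 W.
Radiated: εσ·A_surf·T⁴ with A_surf = 4πr² = 5.726 m².
T⁴ = 3103/(0.58·5.67×10⁻⁸·5.726) = 1.648×10¹⁰ K⁴.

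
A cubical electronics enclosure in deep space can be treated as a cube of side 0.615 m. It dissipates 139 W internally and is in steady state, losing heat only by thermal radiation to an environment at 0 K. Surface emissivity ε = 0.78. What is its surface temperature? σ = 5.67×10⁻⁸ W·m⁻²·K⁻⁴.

Steady state: internal power = radiated power, P = εσA T⁴.
Radiating area A = 6L² = 2.269 m².
T⁴ = P/(εσA) = 139/(0.78·5.67×10⁻⁸·2.269) = 1.385×10⁹ K⁴.
T = (1.385×10⁹)^(1/4).

T ≈ 193 K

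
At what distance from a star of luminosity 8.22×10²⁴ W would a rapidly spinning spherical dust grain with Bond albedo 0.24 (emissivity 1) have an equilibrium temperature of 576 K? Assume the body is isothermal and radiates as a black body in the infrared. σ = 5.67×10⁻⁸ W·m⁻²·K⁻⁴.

d ≈ 4.46×10⁹ m

For an isothermal black-emitting sphere, (1−a)S·πr² = σ·4πr²·T⁴ ⇒ S = 4σT⁴/(1−a).
S = 4·5.67×10⁻⁸·(576)⁴/0.760 = 32850 W/m².
Flux falls as S = L/(4πd²), so d = √(L/(4πS)) = √(8.22×10²⁴/(4π·32850)).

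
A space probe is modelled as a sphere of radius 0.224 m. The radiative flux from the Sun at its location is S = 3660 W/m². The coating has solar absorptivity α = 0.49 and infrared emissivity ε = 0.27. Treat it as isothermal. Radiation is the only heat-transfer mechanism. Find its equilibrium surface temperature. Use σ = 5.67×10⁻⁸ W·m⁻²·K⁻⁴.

At equilibrium, absorbed power = emitted power.
Absorbing cross-section = πr² = 0.1576 m²; emitting surface = 4πr² = 0.6305 m² (ratio 4).
αS·A_cross = εσ·A_surf·T⁴  ⇒  T⁴ = αS/(ε·4σ).
T⁴ = 0.490·3660/(0.27·4·5.67×10⁻⁸) = 2.929×10¹⁰ K⁴.
T = (2.929×10¹⁰)^(1/4).

T ≈ 414 K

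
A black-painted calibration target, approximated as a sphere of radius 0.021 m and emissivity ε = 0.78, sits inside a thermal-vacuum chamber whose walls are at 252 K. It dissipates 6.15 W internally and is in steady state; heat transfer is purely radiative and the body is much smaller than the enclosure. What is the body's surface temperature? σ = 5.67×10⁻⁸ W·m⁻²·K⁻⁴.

T ≈ 413 K

For a small grey body in a large enclosure, net radiated power = εσA(T⁴ − T_w⁴).
Steady state: P = εσA(T⁴ − T_w⁴) with A = 4πr² = 0.005542 m².
T⁴ = P/(εσA) + T_w⁴ = 6.15/(0.78·5.67×10⁻⁸·0.005542) + (252)⁴
    = 2.509×10¹⁰ + 4.033×10⁹ = 2.913×10¹⁰ K⁴.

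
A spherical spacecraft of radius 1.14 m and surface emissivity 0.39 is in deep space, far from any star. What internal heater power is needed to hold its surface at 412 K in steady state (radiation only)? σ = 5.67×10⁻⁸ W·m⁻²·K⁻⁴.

P = εσ·4πr²·T⁴.
4πr² = 16.33 m²; T⁴ = 2.881×10¹⁰ K⁴.
P = 0.39·5.67×10⁻⁸·16.33·2.881×10¹⁰.

P ≈ 10400 W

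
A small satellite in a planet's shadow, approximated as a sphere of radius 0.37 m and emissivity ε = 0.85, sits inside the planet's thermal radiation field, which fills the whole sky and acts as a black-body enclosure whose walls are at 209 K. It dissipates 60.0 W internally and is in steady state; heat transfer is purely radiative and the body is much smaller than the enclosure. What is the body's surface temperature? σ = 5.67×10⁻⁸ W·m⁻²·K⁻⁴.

For a small grey body in a large enclosure, net radiated power = εσA(T⁴ − T_w⁴).
Steady state: P = εσA(T⁴ − T_w⁴) with A = 4πr² = 1.720 m².
T⁴ = P/(εσA) + T_w⁴ = 60.0/(0.85·5.67×10⁻⁸·1.720) + (209)⁴
    = 7.237×10⁸ + 1.908×10⁹ = 2.632×10⁹ K⁴.

T ≈ 226 K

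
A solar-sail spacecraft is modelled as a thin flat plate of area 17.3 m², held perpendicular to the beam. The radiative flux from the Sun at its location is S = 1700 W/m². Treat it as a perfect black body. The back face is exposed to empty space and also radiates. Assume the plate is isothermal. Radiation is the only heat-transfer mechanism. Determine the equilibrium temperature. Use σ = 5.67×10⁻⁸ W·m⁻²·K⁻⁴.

At equilibrium, absorbed power = emitted power.
Absorbing cross-section = A = 17.30 m²; emitting surface = 2A = 34.60 m² (ratio 2).
S·A_cross = εσ·A_surf·T⁴  ⇒  T⁴ = S/(2σ).
T⁴ = 1.00·1700/(2·5.67×10⁻⁸) = 1.499×10¹⁰ K⁴.
T = (1.499×10¹⁰)^(1/4).

T ≈ 350 K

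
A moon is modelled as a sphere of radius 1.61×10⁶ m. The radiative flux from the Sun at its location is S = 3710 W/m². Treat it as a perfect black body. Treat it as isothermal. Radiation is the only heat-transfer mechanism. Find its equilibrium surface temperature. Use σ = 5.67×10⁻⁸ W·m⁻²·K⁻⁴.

At equilibrium, absorbed power = emitted power.
Absorbing cross-section = πr² = 8.143×10¹² m²; emitting surface = 4πr² = 3.257×10¹³ m² (ratio 4).
S·A_cross = εσ·A_surf·T⁴  ⇒  T⁴ = S/(4σ).
T⁴ = 1.00·3710/(4·5.67×10⁻⁸) = 1.636×10¹⁰ K⁴.
T = (1.636×10¹⁰)^(1/4).

T ≈ 358 K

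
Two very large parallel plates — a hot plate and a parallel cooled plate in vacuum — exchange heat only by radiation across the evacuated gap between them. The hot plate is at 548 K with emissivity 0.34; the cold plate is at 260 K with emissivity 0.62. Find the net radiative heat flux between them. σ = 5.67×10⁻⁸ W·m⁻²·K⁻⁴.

q ≈ 1370 W/m²

For two infinite grey parallel plates, q = σ(T₁⁴ − T₂⁴)/(1/ε₁ + 1/ε₂ − 1).
T₁⁴ − T₂⁴ = 9.018×10¹⁰ − 4.570×10⁹ = 8.561×10¹⁰ K⁴.
1/ε₁ + 1/ε₂ − 1 = 2.941 + 1.613 − 1 = 3.554.
q = 5.67×10⁻⁸ × 8.561×10¹⁰ / 3.554.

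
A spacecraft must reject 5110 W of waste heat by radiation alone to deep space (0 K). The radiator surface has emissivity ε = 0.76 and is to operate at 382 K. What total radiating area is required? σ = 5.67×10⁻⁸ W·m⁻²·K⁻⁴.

A ≈ 5.57 m²

P = εσA T⁴ ⇒ A = P/(εσT⁴).
T⁴ = 2.129×10¹⁰ K⁴.
A = 5110/(0.76 × 5.67×10⁻⁸ × 2.129×10¹⁰).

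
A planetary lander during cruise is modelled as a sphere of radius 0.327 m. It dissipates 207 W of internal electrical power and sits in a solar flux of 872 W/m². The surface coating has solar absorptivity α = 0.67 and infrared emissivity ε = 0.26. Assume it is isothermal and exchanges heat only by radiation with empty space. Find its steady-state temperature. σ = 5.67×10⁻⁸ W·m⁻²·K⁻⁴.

At steady state, absorbed solar power + internal power = radiated power.
Absorbed: α·S·A_cross = 0.67·872·0.3359 = 196.3 W (cross-section πr²).
Total input = 196.3 + 207 = 403.3 W.
Radiated: εσ·A_surf·T⁴ with A_surf = 4πr² = 1.344 m².
T⁴ = 403.3/(0.26·5.67×10⁻⁸·1.344) = 2.036×10¹⁰ K⁴.

T ≈ 378 K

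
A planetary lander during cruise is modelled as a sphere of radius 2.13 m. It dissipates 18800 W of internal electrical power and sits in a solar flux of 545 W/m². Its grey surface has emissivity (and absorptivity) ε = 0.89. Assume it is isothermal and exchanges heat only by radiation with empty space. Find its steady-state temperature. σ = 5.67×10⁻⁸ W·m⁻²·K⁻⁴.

At steady state, absorbed solar power + internal power = radiated power.
Absorbed: α·S·A_cross = 0.89·545·14.25 = 6913 W (cross-section πr²).
Total input = 6913 + 18800 = 25710 W.
Radiated: εσ·A_surf·T⁴ with A_surf = 4πr² = 57.01 m².
T⁴ = 25710/(0.89·5.67×10⁻⁸·57.01) = 8.938×10⁹ K⁴.

T ≈ 307 K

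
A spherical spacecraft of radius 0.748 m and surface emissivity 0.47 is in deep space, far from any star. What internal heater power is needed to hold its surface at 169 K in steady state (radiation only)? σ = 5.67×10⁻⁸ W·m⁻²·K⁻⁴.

P ≈ 153 W

P = εσ·4πr²·T⁴.
4πr² = 7.031 m²; T⁴ = 8.157×10⁸ K⁴.
P = 0.47·5.67×10⁻⁸·7.031·8.157×10⁸.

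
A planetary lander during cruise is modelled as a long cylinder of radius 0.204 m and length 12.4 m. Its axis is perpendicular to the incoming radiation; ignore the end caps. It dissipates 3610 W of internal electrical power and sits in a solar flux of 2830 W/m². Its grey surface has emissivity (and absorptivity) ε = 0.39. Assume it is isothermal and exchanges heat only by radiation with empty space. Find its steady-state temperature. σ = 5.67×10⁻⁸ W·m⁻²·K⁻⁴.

T ≈ 402 K

At steady state, absorbed solar power + internal power = radiated power.
Absorbed: α·S·A_cross = 0.39·2830·5.059 = 5584 W (cross-section 2rL).
Total input = 5584 + 3610 = 9194 W.
Radiated: εσ·A_surf·T⁴ with A_surf = 2πrL = 15.89 m².
T⁴ = 9194/(0.39·5.67×10⁻⁸·15.89) = 2.616×10¹⁰ K⁴.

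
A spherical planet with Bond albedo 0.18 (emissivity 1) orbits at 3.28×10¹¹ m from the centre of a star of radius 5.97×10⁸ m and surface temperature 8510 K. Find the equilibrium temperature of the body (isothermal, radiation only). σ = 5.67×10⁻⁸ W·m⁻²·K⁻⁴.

The star's surface emits σT_*⁴; at distance d the flux is S = σT_*⁴(R_*/d)².
S = 5.67×10⁻⁸·(8510)⁴·(5.97×10⁸/3.28×10¹¹)² = 985.1 W/m².
For an isothermal sphere T⁴ = (1−a)S/(4σ) = 3.562×10⁹ K⁴.

T ≈ 244 K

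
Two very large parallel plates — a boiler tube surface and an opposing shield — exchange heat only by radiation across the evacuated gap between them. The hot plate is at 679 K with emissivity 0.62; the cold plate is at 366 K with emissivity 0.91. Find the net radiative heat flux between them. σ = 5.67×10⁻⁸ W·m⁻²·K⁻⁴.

For two infinite grey parallel plates, q = σ(T₁⁴ − T₂⁴)/(1/ε₁ + 1/ε₂ − 1).
T₁⁴ − T₂⁴ = 2.126×10¹¹ − 1.794×10¹⁰ = 1.946×10¹¹ K⁴.
1/ε₁ + 1/ε₂ − 1 = 1.613 + 1.099 − 1 = 1.712.
q = 5.67×10⁻⁸ × 1.946×10¹¹ / 1.712.

q ≈ 6450 W/m²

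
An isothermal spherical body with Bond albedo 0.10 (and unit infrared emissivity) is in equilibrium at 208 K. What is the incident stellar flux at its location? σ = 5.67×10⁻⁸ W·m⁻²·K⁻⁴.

S ≈ 472 W/m²

(1−a)S·πr² = σ·4πr²·T⁴ ⇒ S = 4σT⁴/(1−a).
S = 4·5.67×10⁻⁸·1.872×10⁹/0.900.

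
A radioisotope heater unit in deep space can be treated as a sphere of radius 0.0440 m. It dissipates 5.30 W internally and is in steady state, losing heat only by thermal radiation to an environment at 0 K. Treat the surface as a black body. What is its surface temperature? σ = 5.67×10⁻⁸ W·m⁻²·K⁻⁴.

T ≈ 249 K

Steady state: internal power = radiated power, P = εσA T⁴.
Radiating area A = 4πr² = 0.02433 m².
T⁴ = P/(εσA) = 5.30/(1.0·5.67×10⁻⁸·0.02433) = 3.842×10⁹ K⁴.
T = (3.842×10⁹)^(1/4).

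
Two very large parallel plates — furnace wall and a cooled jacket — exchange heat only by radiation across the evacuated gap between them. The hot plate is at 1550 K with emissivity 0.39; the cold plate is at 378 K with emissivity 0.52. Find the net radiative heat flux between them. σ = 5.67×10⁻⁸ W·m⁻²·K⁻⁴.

For two infinite grey parallel plates, q = σ(T₁⁴ − T₂⁴)/(1/ε₁ + 1/ε₂ − 1).
T₁⁴ − T₂⁴ = 5.772×10¹² − 2.042×10¹⁰ = 5.752×10¹² K⁴.
1/ε₁ + 1/ε₂ − 1 = 2.564 + 1.923 − 1 = 3.487.
q = 5.67×10⁻⁸ × 5.752×10¹² / 3.487.

q ≈ 93500 W/m²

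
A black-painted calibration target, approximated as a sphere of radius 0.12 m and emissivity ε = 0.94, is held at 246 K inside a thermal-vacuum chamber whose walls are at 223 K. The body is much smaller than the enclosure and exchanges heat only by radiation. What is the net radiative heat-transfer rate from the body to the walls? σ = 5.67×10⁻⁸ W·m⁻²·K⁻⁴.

P_net ≈ 11.5 W

For a small grey body in a large enclosure: P_net = εσA(T_body⁴ − T_wall⁴).
A = 4πr² = 0.1810 m²; T_body⁴ − T_wall⁴ = 3.662×10⁹ − 2.473×10⁹ = 1.189×10⁹ K⁴.
|P_net| = 0.94·5.67×10⁻⁸·0.1810·1.189×10⁹.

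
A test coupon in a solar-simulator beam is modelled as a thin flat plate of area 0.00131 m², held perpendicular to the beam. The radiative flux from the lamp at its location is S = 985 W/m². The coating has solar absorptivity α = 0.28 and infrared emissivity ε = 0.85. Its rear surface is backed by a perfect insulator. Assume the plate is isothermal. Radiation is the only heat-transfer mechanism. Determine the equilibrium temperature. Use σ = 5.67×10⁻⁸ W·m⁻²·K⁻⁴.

T ≈ 275 K

At equilibrium, absorbed power = emitted power.
Absorbing cross-section = A = 0.001310 m²; emitting surface = A = 0.001310 m² (ratio 1).
αS·A_cross = εσ·A_surf·T⁴  ⇒  T⁴ = αS/(ε·1σ).
T⁴ = 0.280·985/(0.85·1·5.67×10⁻⁸) = 5.723×10⁹ K⁴.
T = (5.723×10⁹)^(1/4).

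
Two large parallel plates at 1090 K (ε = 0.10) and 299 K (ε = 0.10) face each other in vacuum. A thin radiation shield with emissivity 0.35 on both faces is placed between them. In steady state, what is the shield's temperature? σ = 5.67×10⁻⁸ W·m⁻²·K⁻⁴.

In steady state the net flux on the hot side equals that on the cold side.
σ(T₁⁴−T_s⁴)/D₁ = σ(T_s⁴−T₂⁴)/D₂, with D₁ = 1/ε₁+1/ε_s−1 = 11.86, D₂ = 1/ε_s+1/ε₂−1 = 11.86.
Solve for T_s⁴: T_s⁴ = (D₂·T₁⁴ + D₁·T₂⁴)/(D₁+D₂) = 7.098×10¹¹ K⁴.

T_s ≈ 918 K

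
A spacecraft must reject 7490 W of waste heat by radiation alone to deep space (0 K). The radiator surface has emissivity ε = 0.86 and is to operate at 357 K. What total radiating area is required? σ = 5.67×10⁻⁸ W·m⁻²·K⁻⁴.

P = εσA T⁴ ⇒ A = P/(εσT⁴).
T⁴ = 1.624×10¹⁰ K⁴.
A = 7490/(0.86 × 5.67×10⁻⁸ × 1.624×10¹⁰).

A ≈ 9.46 m²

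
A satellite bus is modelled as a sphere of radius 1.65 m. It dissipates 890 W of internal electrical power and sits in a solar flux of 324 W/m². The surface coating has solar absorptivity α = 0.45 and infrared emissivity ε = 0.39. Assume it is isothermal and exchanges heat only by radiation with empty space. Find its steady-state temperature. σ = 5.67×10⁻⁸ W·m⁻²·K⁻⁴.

At steady state, absorbed solar power + internal power = radiated power.
Absorbed: α·S·A_cross = 0.45·324·8.553 = 1247 W (cross-section πr²).
Total input = 1247 + 890 = 2137 W.
Radiated: εσ·A_surf·T⁴ with A_surf = 4πr² = 34.21 m².
T⁴ = 2137/(0.39·5.67×10⁻⁸·34.21) = 2.825×10⁹ K⁴.

T ≈ 231 K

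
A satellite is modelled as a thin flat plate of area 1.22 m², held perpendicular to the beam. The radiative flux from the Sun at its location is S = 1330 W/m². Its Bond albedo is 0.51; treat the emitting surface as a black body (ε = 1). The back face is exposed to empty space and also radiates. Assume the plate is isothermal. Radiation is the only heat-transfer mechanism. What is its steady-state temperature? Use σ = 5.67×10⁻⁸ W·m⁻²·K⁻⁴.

T ≈ 275 K

At equilibrium, absorbed power = emitted power.
Absorbing cross-section = A = 1.220 m²; emitting surface = 2A = 2.440 m² (ratio 2).
(1−a)S·A_cross = εσ·A_surf·T⁴  ⇒  T⁴ = (1−a)S/(2σ).
T⁴ = 0.490·1330/(2·5.67×10⁻⁸) = 5.747×10⁹ K⁴.
T = (5.747×10⁹)^(1/4).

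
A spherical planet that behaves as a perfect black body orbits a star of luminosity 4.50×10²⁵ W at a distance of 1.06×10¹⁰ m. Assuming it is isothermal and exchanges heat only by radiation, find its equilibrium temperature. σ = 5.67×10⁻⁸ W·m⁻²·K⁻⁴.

First find the stellar flux at distance d: S = L/(4πd²) = 4.50×10²⁵/(4π·(1.06×10¹⁰)²) = 31870 W/m².
For an isothermal sphere, absorbed (1−a)S·πr² = emitted σ·4πr²·T⁴, so T⁴ = (1−a)S/(4σ).
T⁴ = 1.00·31870/(4·5.67×10⁻⁸) = 1.405×10¹¹ K⁴.

T ≈ 612 K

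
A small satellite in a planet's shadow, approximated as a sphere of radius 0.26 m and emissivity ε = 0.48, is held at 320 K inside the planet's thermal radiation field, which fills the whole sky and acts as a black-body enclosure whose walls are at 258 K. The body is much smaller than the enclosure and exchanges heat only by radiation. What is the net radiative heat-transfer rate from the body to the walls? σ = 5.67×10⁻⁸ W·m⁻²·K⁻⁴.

For a small grey body in a large enclosure: P_net = εσA(T_body⁴ − T_wall⁴).
A = 4πr² = 0.8495 m²; T_body⁴ − T_wall⁴ = 1.049×10¹⁰ − 4.431×10⁹ = 6.055×10⁹ K⁴.
|P_net| = 0.48·5.67×10⁻⁸·0.8495·6.055×10⁹.

P_net ≈ 140 W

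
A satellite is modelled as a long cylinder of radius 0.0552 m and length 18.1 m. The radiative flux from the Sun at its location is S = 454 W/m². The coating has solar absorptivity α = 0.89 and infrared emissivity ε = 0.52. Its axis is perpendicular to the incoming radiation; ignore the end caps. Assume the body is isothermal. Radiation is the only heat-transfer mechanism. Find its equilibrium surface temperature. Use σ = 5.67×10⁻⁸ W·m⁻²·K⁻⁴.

T ≈ 257 K

At equilibrium, absorbed power = emitted power.
Absorbing cross-section = 2rL = 1.998 m²; emitting surface = 2πrL = 6.278 m² (ratio π).
αS·A_cross = εσ·A_surf·T⁴  ⇒  T⁴ = αS/(ε·πσ).
T⁴ = 0.890·454/(0.52·π·5.67×10⁻⁸) = 4.362×10⁹ K⁴.
T = (4.362×10⁹)^(1/4).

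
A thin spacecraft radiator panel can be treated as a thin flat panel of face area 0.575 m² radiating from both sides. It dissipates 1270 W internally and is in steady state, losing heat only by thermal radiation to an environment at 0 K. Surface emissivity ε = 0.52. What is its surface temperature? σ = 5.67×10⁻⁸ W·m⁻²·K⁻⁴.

T ≈ 440 K

Steady state: internal power = radiated power, P = εσA T⁴.
Radiating area A = 2·0.575 = 1.150 m².
T⁴ = P/(εσA) = 1270/(0.52·5.67×10⁻⁸·1.150) = 3.746×10¹⁰ K⁴.
T = (3.746×10¹⁰)^(1/4).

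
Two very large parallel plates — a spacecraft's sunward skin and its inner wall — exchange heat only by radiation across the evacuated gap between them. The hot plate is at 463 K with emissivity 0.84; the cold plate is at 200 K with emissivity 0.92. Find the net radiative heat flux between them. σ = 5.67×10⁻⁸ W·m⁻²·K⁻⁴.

q ≈ 1970 W/m²

For two infinite grey parallel plates, q = σ(T₁⁴ − T₂⁴)/(1/ε₁ + 1/ε₂ − 1).
T₁⁴ − T₂⁴ = 4.595×10¹⁰ − 1.600×10⁹ = 4.435×10¹⁰ K⁴.
1/ε₁ + 1/ε₂ − 1 = 1.190 + 1.087 − 1 = 1.277.
q = 5.67×10⁻⁸ × 4.435×10¹⁰ / 1.277.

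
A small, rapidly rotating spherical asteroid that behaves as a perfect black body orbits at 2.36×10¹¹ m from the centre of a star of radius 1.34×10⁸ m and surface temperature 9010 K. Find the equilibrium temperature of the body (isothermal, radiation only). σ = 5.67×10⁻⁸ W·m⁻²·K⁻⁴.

T ≈ 152 K

The star's surface emits σT_*⁴; at distance d the flux is S = σT_*⁴(R_*/d)².
S = 5.67×10⁻⁸·(9010)⁴·(1.34×10⁸/2.36×10¹¹)² = 120.5 W/m².
For an isothermal sphere T⁴ = (1−a)S/(4σ) = 5.312×10⁸ K⁴.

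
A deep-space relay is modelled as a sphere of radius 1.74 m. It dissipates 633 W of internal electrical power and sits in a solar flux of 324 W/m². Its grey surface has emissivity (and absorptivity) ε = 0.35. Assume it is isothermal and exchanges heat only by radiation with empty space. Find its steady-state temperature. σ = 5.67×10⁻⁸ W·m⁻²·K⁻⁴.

At steady state, absorbed solar power + internal power = radiated power.
Absorbed: α·S·A_cross = 0.35·324·9.511 = 1079 W (cross-section πr²).
Total input = 1079 + 633 = 1712 W.
Radiated: εσ·A_surf·T⁴ with A_surf = 4πr² = 38.05 m².
T⁴ = 1712/(0.35·5.67×10⁻⁸·38.05) = 2.267×10⁹ K⁴.

T ≈ 218 K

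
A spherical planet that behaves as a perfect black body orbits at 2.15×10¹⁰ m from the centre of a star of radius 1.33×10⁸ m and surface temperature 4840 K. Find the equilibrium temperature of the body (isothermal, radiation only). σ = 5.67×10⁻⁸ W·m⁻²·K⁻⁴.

The star's surface emits σT_*⁴; at distance d the flux is S = σT_*⁴(R_*/d)².
S = 5.67×10⁻⁸·(4840)⁴·(1.33×10⁸/2.15×10¹⁰)² = 1191 W/m².
For an isothermal sphere T⁴ = (1−a)S/(4σ) = 5.250×10⁹ K⁴.

T ≈ 269 K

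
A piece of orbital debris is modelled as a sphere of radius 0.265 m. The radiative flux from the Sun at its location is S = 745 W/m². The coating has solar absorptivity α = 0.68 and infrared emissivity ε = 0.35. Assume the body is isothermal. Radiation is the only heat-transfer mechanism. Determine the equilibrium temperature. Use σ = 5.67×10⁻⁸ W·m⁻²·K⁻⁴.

At equilibrium, absorbed power = emitted power.
Absorbing cross-section = πr² = 0.2206 m²; emitting surface = 4πr² = 0.8825 m² (ratio 4).
αS·A_cross = εσ·A_surf·T⁴  ⇒  T⁴ = αS/(ε·4σ).
T⁴ = 0.680·745/(0.35·4·5.67×10⁻⁸) = 6.382×10⁹ K⁴.
T = (6.382×10⁹)^(1/4).

T ≈ 283 K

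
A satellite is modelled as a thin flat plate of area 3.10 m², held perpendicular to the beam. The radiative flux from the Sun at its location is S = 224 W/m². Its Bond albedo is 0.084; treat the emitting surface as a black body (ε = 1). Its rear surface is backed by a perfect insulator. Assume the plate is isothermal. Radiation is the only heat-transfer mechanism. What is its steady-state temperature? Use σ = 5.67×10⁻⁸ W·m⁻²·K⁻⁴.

T ≈ 245 K

At equilibrium, absorbed power = emitted power.
Absorbing cross-section = A = 3.100 m²; emitting surface = A = 3.100 m² (ratio 1).
(1−a)S·A_cross = εσ·A_surf·T⁴  ⇒  T⁴ = (1−a)S/(1σ).
T⁴ = 0.916·224/(1·5.67×10⁻⁸) = 3.619×10⁹ K⁴.
T = (3.619×10⁹)^(1/4).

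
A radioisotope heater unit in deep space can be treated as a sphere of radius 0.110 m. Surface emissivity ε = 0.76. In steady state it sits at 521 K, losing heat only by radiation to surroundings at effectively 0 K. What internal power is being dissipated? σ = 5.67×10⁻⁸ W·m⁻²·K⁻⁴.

Steady state: P = εσA T⁴.
A = 4πr² = 0.1521 m²; T⁴ = (521)⁴ = 7.368×10¹⁰ K⁴.
P = 0.76 × 5.67×10⁻⁸ × 0.1521 × 7.368×10¹⁰.

P ≈ 483 W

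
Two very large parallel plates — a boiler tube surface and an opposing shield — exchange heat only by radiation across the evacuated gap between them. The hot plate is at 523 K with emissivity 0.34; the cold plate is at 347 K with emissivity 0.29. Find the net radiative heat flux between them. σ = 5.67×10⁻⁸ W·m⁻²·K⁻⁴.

For two infinite grey parallel plates, q = σ(T₁⁴ − T₂⁴)/(1/ε₁ + 1/ε₂ − 1).
T₁⁴ − T₂⁴ = 7.482×10¹⁰ − 1.450×10¹⁰ = 6.032×10¹⁰ K⁴.
1/ε₁ + 1/ε₂ − 1 = 2.941 + 3.448 − 1 = 5.389.
q = 5.67×10⁻⁸ × 6.032×10¹⁰ / 5.389.

q ≈ 635 W/m²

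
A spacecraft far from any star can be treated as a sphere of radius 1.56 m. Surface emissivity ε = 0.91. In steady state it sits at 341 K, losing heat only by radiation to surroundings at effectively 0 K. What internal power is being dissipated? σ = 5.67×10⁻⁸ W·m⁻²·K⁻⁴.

Steady state: P = εσA T⁴.
A = 4πr² = 30.58 m²; T⁴ = (341)⁴ = 1.352×10¹⁰ K⁴.
P = 0.91 × 5.67×10⁻⁸ × 30.58 × 1.352×10¹⁰.

P ≈ 21300 W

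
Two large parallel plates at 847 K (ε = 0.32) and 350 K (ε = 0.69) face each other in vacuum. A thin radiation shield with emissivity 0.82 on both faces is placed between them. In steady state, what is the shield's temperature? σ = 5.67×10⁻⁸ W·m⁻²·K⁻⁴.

T_s ≈ 653 K

In steady state the net flux on the hot side equals that on the cold side.
σ(T₁⁴−T_s⁴)/D₁ = σ(T_s⁴−T₂⁴)/D₂, with D₁ = 1/ε₁+1/ε_s−1 = 3.345, D₂ = 1/ε_s+1/ε₂−1 = 1.669.
Solve for T_s⁴: T_s⁴ = (D₂·T₁⁴ + D₁·T₂⁴)/(D₁+D₂) = 1.813×10¹¹ K⁴.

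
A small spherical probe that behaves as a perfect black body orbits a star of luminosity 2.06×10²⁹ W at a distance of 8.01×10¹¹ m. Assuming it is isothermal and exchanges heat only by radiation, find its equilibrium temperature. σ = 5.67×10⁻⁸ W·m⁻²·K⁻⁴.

First find the stellar flux at distance d: S = L/(4πd²) = 2.06×10²⁹/(4π·(8.01×10¹¹)²) = 25550 W/m².
For an isothermal sphere, absorbed (1−a)S·πr² = emitted σ·4πr²·T⁴, so T⁴ = (1−a)S/(4σ).
T⁴ = 1.00·25550/(4·5.67×10⁻⁸) = 1.127×10¹¹ K⁴.

T ≈ 579 K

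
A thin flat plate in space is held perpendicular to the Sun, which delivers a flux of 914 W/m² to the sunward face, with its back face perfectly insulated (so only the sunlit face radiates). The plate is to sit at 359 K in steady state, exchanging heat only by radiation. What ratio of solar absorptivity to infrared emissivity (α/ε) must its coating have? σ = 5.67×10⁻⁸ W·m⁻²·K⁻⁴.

Balance: αS·A = εσ·1A·T⁴ ⇒ α/ε = σT⁴/S.
α/ε = 5.67×10⁻⁸·(359)⁴/914 = 5.67×10⁻⁸·1.661×10¹⁰/914.

α/ε ≈ 1.03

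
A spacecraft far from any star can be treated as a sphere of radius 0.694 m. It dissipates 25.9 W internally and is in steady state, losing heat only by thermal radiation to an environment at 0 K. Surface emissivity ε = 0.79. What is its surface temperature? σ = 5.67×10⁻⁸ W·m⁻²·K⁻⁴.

Steady state: internal power = radiated power, P = εσA T⁴.
Radiating area A = 4πr² = 6.052 m².
T⁴ = P/(εσA) = 25.9/(0.79·5.67×10⁻⁸·6.052) = 9.553×10⁷ K⁴.
T = (9.553×10⁷)^(1/4).

T ≈ 98.9 K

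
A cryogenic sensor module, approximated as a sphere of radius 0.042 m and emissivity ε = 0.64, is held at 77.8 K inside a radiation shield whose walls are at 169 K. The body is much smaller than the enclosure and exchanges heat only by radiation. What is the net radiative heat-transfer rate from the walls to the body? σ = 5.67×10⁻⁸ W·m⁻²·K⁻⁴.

For a small grey body in a large enclosure: P_net = εσA(T_body⁴ − T_wall⁴).
A = 4πr² = 0.02217 m²; T_body⁴ − T_wall⁴ = 3.664×10⁷ − 8.157×10⁸ = -7.791×10⁸ K⁴.
|P_net| = 0.64·5.67×10⁻⁸·0.02217·7.791×10⁸.

P_net ≈ 0.627 W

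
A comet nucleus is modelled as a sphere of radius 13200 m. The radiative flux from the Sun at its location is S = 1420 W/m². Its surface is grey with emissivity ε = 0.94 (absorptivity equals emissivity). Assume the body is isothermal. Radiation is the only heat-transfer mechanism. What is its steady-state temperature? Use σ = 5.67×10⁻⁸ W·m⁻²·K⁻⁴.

T ≈ 281 K

At equilibrium, absorbed power = emitted power.
Absorbing cross-section = πr² = 5.474×10⁸ m²; emitting surface = 4πr² = 2.190×10⁹ m² (ratio 4).
εS·A_cross = εσ·A_surf·T⁴  ⇒  T⁴ = S/(4σ)   (ε cancels).
T⁴ = 1420/(4·5.67×10⁻⁸) = 6.261×10⁹ K⁴.
T = (6.261×10⁹)^(1/4).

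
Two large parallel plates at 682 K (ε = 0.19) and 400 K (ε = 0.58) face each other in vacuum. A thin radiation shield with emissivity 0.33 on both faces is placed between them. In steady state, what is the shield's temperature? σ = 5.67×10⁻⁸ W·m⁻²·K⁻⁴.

T_s ≈ 548 K

In steady state the net flux on the hot side equals that on the cold side.
σ(T₁⁴−T_s⁴)/D₁ = σ(T_s⁴−T₂⁴)/D₂, with D₁ = 1/ε₁+1/ε_s−1 = 7.293, D₂ = 1/ε_s+1/ε₂−1 = 3.754.
Solve for T_s⁴: T_s⁴ = (D₂·T₁⁴ + D₁·T₂⁴)/(D₁+D₂) = 9.042×10¹⁰ K⁴.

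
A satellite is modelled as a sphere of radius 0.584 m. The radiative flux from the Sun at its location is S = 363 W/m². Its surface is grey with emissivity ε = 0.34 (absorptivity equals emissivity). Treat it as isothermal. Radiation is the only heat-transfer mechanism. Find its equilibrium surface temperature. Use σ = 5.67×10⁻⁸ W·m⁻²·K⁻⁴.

At equilibrium, absorbed power = emitted power.
Absorbing cross-section = πr² = 1.071 m²; emitting surface = 4πr² = 4.286 m² (ratio 4).
εS·A_cross = εσ·A_surf·T⁴  ⇒  T⁴ = S/(4σ)   (ε cancels).
T⁴ = 363/(4·5.67×10⁻⁸) = 1.601×10⁹ K⁴.
T = (1.601×10⁹)^(1/4).

T ≈ 200 K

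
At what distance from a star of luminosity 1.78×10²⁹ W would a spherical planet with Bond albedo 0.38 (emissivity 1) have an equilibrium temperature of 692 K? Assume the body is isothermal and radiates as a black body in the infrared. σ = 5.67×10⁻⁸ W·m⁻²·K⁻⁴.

For an isothermal black-emitting sphere, (1−a)S·πr² = σ·4πr²·T⁴ ⇒ S = 4σT⁴/(1−a).
S = 4·5.67×10⁻⁸·(692)⁴/0.620 = 83880 W/m².
Flux falls as S = L/(4πd²), so d = √(L/(4πS)) = √(1.78×10²⁹/(4π·83880)).

d ≈ 4.11×10¹¹ m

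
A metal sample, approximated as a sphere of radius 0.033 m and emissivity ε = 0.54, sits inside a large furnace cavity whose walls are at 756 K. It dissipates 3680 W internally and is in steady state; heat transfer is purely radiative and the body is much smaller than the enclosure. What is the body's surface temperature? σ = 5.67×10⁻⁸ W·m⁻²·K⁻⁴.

T ≈ 1740 K

For a small grey body in a large enclosure, net radiated power = εσA(T⁴ − T_w⁴).
Steady state: P = εσA(T⁴ − T_w⁴) with A = 4πr² = 0.01368 m².
T⁴ = P/(εσA) + T_w⁴ = 3680/(0.54·5.67×10⁻⁸·0.01368) + (756)⁴
    = 8.783×10¹² + 3.267×10¹¹ = 9.109×10¹² K⁴.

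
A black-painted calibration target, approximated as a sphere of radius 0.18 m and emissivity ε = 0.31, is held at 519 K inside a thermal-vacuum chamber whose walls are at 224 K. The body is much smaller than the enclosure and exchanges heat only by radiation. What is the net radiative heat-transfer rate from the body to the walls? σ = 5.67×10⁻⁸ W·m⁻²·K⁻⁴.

For a small grey body in a large enclosure: P_net = εσA(T_body⁴ − T_wall⁴).
A = 4πr² = 0.4072 m²; T_body⁴ − T_wall⁴ = 7.256×10¹⁰ − 2.518×10⁹ = 7.004×10¹⁰ K⁴.
|P_net| = 0.31·5.67×10⁻⁸·0.4072·7.004×10¹⁰.

P_net ≈ 501 W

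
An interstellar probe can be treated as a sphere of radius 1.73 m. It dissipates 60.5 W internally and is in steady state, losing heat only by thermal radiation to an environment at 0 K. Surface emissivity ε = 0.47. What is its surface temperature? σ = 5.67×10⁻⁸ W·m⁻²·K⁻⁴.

Steady state: internal power = radiated power, P = εσA T⁴.
Radiating area A = 4πr² = 37.61 m².
T⁴ = P/(εσA) = 60.5/(0.47·5.67×10⁻⁸·37.61) = 6.036×10⁷ K⁴.
T = (6.036×10⁷)^(1/4).

T ≈ 88.1 K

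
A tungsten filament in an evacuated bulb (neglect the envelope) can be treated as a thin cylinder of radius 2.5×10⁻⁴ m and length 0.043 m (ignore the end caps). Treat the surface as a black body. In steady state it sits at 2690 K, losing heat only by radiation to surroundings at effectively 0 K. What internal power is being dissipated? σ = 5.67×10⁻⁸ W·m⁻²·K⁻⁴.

Steady state: P = εσA T⁴.
A = 2πrL = 6.754×10⁻⁵ m²; T⁴ = (2690)⁴ = 5.236×10¹³ K⁴.
P = 1.0 × 5.67×10⁻⁸ × 6.754×10⁻⁵ × 5.236×10¹³.

P ≈ 201 W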